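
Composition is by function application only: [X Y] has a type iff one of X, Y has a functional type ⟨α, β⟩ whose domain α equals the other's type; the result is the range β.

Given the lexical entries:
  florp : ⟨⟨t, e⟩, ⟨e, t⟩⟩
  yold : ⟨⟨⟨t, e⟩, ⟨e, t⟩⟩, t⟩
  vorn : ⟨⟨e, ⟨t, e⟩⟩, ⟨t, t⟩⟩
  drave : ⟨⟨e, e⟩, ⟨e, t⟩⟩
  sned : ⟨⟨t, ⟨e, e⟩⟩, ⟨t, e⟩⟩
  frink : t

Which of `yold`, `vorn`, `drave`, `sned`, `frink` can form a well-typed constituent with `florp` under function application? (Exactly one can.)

yold — combines: yold : ⟨⟨⟨t, e⟩, ⟨e, t⟩⟩, t⟩ takes florp : ⟨⟨t, e⟩, ⟨e, t⟩⟩ as argument, giving t.
vorn : ⟨⟨e, ⟨t, e⟩⟩, ⟨t, t⟩⟩ — no; florp wants ⟨t, e⟩, and vorn wants ⟨e, ⟨t, e⟩⟩.
drave : ⟨⟨e, e⟩, ⟨e, t⟩⟩ — no; florp wants ⟨t, e⟩, and drave wants ⟨e, e⟩.
sned : ⟨⟨t, ⟨e, e⟩⟩, ⟨t, e⟩⟩ — no; florp wants ⟨t, e⟩, and sned wants ⟨t, ⟨e, e⟩⟩.
frink : t — no; florp wants ⟨t, e⟩, and frink wants nothing (atomic).

yold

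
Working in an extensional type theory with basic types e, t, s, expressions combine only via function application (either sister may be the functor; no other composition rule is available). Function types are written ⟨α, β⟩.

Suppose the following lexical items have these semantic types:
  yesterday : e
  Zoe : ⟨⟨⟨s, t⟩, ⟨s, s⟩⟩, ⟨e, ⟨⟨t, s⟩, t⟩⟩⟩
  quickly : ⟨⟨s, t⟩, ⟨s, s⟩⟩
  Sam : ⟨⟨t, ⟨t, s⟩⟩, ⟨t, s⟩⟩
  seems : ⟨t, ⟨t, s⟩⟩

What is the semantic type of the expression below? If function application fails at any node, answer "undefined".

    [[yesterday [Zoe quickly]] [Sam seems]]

[Zoe quickly] — Zoe of type ⟨⟨⟨s, t⟩, ⟨s, s⟩⟩, ⟨e, ⟨⟨t, s⟩, t⟩⟩⟩ combines with quickly of type ⟨⟨s, t⟩, ⟨s, s⟩⟩: type ⟨e, ⟨⟨t, s⟩, t⟩⟩.
[yesterday [Zoe quickly]] — [Zoe quickly] of type ⟨e, ⟨⟨t, s⟩, t⟩⟩ combines with yesterday of type e: type ⟨⟨t, s⟩, t⟩.
[Sam seems] — Sam of type ⟨⟨t, ⟨t, s⟩⟩, ⟨t, s⟩⟩ combines with seems of type ⟨t, ⟨t, s⟩⟩: type ⟨t, s⟩.
[[yesterday [Zoe quickly]] [Sam seems]] — [yesterday [Zoe quickly]] of type ⟨⟨t, s⟩, t⟩ combines with [Sam seems] of type ⟨t, s⟩: type t.

t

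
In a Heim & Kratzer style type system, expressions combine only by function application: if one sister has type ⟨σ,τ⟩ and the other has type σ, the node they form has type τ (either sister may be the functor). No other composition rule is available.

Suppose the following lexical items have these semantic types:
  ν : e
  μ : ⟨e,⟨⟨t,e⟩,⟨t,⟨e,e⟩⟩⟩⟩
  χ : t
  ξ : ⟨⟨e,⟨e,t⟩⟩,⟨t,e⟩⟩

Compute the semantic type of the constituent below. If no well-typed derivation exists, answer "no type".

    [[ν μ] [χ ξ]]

no type

[ν μ] — μ of type ⟨e,⟨⟨t,e⟩,⟨t,⟨e,e⟩⟩⟩⟩ combines with ν of type e: type ⟨⟨t,e⟩,⟨t,⟨e,e⟩⟩⟩.
At [χ ξ]: neither t nor ⟨⟨e,⟨e,t⟩⟩,⟨t,e⟩⟩ can take the other as argument; the node is ill-typed.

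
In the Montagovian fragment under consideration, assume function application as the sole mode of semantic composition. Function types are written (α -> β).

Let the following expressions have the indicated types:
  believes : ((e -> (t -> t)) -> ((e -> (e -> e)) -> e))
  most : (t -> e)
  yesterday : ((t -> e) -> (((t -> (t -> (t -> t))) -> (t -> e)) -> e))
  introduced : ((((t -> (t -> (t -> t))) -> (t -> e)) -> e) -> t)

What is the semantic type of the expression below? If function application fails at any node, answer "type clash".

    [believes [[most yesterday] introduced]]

type clash

[most yesterday]: yesterday is ((t -> e) -> (((t -> (t -> (t -> t))) -> (t -> e)) -> e)), most is (t -> e); result (((t -> (t -> (t -> t))) -> (t -> e)) -> e).
[[most yesterday] introduced]: introduced is ((((t -> (t -> (t -> t))) -> (t -> e)) -> e) -> t), [most yesterday] is (((t -> (t -> (t -> t))) -> (t -> e)) -> e); result t.
[believes [[most yesterday] introduced]]: ((e -> (t -> t)) -> ((e -> (e -> e)) -> e)) and t cannot combine by function application — type clash.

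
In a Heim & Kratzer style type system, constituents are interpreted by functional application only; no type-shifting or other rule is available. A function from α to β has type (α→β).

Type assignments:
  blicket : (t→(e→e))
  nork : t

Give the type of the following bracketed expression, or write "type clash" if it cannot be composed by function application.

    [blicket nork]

(e→e)

[blicket nork]: (t→(e→e)) applied to t yields (e→e).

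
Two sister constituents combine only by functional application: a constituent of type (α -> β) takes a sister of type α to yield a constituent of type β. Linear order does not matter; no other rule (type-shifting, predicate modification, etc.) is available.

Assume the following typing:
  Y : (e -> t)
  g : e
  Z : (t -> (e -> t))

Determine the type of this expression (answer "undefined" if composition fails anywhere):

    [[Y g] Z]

[Y g]: functor Y : (e -> t), argument g : e; result t.
[[Y g] Z]: functor Z : (t -> (e -> t)), argument [Y g] : t; result (e -> t).

(e -> t)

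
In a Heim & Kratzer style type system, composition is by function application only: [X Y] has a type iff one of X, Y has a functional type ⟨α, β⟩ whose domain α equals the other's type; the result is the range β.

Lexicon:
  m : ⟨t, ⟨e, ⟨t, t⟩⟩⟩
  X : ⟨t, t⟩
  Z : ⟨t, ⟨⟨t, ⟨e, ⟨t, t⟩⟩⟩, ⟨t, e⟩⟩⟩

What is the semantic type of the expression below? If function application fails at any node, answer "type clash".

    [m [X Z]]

At [X Z]: neither ⟨t, t⟩ nor ⟨t, ⟨⟨t, ⟨e, ⟨t, t⟩⟩⟩, ⟨t, e⟩⟩⟩ can take the other as argument; the node is ill-typed.

type clash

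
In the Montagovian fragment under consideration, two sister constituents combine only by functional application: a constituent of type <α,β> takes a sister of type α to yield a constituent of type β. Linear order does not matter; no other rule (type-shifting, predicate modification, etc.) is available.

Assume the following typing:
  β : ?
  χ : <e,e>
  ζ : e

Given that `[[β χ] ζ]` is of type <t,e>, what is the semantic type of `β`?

At [[β χ] ζ] (required: <t,e>): ζ is e, which is not a function with range <t,e>; hence [β χ] is the functor — type <e,<t,e>>.
At [β χ] (required: <e,<t,e>>): χ is <e,e>, which is not a function with range <e,<t,e>>; hence β is the functor — type <<e,e>,<e,<t,e>>>.

<<e,e>,<e,<t,e>>>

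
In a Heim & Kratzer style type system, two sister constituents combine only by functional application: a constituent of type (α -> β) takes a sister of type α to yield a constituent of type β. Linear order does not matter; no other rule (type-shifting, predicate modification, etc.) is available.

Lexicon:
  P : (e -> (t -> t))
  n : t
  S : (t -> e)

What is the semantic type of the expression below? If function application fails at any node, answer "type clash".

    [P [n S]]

(t -> t)

[n S]: (t -> e) applied to t yields e.
[P [n S]]: (e -> (t -> t)) applied to e yields (t -> t).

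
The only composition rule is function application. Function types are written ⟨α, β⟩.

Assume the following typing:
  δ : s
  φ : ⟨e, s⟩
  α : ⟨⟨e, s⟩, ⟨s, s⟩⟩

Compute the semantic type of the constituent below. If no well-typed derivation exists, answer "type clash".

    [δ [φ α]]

s

At [φ α], α : ⟨⟨e, s⟩, ⟨s, s⟩⟩ takes φ : ⟨e, s⟩, giving ⟨s, s⟩.
At [δ [φ α]], [φ α] : ⟨s, s⟩ takes δ : s, giving s.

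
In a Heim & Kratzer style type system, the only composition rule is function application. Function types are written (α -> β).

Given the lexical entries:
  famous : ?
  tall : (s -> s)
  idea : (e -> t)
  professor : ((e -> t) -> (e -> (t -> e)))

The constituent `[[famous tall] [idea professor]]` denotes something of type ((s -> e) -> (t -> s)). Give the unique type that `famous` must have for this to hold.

((s -> s) -> ((e -> (t -> e)) -> ((s -> e) -> (t -> s))))

At [[famous tall] [idea professor]] (required: ((s -> e) -> (t -> s))): [idea professor] is (e -> (t -> e)), which is not a function with range ((s -> e) -> (t -> s)); hence [famous tall] is the functor — type ((e -> (t -> e)) -> ((s -> e) -> (t -> s))).
At [famous tall] (required: ((e -> (t -> e)) -> ((s -> e) -> (t -> s)))): tall is (s -> s), which is not a function with range ((e -> (t -> e)) -> ((s -> e) -> (t -> s))); hence famous is the functor — type ((s -> s) -> ((e -> (t -> e)) -> ((s -> e) -> (t -> s)))).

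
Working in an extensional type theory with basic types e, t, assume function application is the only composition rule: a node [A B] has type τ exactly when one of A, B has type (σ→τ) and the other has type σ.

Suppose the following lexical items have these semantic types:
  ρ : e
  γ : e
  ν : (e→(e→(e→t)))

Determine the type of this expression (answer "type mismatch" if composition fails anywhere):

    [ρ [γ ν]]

[γ ν]: (e→(e→(e→t))) applied to e yields (e→(e→t)).
[ρ [γ ν]]: (e→(e→t)) applied to e yields (e→t).

(e→t)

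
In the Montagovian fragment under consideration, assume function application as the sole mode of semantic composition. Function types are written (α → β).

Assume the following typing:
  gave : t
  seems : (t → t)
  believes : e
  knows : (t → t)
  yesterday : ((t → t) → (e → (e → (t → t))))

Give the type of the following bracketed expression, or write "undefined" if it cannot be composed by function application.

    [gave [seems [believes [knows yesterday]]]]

[knows yesterday] — yesterday of type ((t → t) → (e → (e → (t → t)))) combines with knows of type (t → t): type (e → (e → (t → t))).
[believes [knows yesterday]] — [knows yesterday] of type (e → (e → (t → t))) combines with believes of type e: type (e → (t → t)).
At [seems [believes [knows yesterday]]]: neither (t → t) nor (e → (t → t)) can take the other as argument; the node is ill-typed.

undefined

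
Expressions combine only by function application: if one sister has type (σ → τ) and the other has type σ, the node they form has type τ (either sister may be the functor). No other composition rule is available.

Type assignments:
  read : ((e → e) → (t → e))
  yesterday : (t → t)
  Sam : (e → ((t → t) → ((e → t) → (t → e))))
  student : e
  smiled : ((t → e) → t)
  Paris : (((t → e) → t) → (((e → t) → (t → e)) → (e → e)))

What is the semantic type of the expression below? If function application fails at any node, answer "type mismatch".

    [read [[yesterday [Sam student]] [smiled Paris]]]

[Sam student]: Sam is (e → ((t → t) → ((e → t) → (t → e)))), student is e; result ((t → t) → ((e → t) → (t → e))).
[yesterday [Sam student]]: [Sam student] is ((t → t) → ((e → t) → (t → e))), yesterday is (t → t); result ((e → t) → (t → e)).
[smiled Paris]: Paris is (((t → e) → t) → (((e → t) → (t → e)) → (e → e))), smiled is ((t → e) → t); result (((e → t) → (t → e)) → (e → e)).
[[yesterday [Sam student]] [smiled Paris]]: [smiled Paris] is (((e → t) → (t → e)) → (e → e)), [yesterday [Sam student]] is ((e → t) → (t → e)); result (e → e).
[read [[yesterday [Sam student]] [smiled Paris]]]: read is ((e → e) → (t → e)), [[yesterday [Sam student]] [smiled Paris]] is (e → e); result (t → e).

(t → e)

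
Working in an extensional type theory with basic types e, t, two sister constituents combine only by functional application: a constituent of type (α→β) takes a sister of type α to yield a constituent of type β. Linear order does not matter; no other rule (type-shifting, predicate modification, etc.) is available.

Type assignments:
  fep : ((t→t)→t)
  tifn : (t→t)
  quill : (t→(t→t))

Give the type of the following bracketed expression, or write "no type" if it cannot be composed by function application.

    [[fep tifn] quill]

[fep tifn]: functor fep : ((t→t)→t), argument tifn : (t→t); result t.
[[fep tifn] quill]: functor quill : (t→(t→t)), argument [fep tifn] : t; result (t→t).

(t→t)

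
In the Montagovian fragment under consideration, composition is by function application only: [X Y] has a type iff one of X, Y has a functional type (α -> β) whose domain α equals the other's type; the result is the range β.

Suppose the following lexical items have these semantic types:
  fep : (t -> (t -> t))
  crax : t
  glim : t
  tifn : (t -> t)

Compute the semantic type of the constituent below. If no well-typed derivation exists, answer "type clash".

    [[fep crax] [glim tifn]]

t

[fep crax]: (t -> (t -> t)) applied to t yields (t -> t).
[glim tifn]: (t -> t) applied to t yields t.
[[fep crax] [glim tifn]]: (t -> t) applied to t yields t.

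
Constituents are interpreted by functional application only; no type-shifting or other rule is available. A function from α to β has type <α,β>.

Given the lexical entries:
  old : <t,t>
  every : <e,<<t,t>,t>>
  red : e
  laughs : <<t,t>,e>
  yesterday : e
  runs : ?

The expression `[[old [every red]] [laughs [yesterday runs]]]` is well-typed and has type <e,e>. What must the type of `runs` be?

<e,<<<t,t>,e>,<t,<e,e>>>>

[[old [every red]] [laughs [yesterday runs]]] must have type <e,e>. The sister [old [every red]] has type t; that is not a function onto <e,e>, so [laughs [yesterday runs]] must be the functor, of type <t,<e,e>>.
[laughs [yesterday runs]] must have type <t,<e,e>>. The sister laughs has type <<t,t>,e>; that is not a function onto <t,<e,e>>, so [yesterday runs] must be the functor, of type <<<t,t>,e>,<t,<e,e>>>.
[yesterday runs] must have type <<<t,t>,e>,<t,<e,e>>>. The sister yesterday has type e; that is not a function onto <<<t,t>,e>,<t,<e,e>>>, so runs must be the functor, of type <e,<<<t,t>,e>,<t,<e,e>>>>.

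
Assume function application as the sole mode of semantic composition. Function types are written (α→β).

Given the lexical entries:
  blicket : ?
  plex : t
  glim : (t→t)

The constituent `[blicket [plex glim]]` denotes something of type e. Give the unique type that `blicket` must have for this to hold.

(t→e)

[blicket [plex glim]] is required to be e. [plex glim] : t cannot yield e as functor, so blicket : (t→e).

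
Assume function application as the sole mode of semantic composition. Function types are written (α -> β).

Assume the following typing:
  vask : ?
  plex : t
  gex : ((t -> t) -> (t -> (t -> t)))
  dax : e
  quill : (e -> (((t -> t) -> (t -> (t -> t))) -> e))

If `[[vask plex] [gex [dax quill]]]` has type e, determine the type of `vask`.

At [[vask plex] [gex [dax quill]]] (required: e): [gex [dax quill]] is e, which is not a function with range e; hence [vask plex] is the functor — type (e -> e).
At [vask plex] (required: (e -> e)): plex is t, which is not a function with range (e -> e); hence vask is the functor — type (t -> (e -> e)).

(t -> (e -> e))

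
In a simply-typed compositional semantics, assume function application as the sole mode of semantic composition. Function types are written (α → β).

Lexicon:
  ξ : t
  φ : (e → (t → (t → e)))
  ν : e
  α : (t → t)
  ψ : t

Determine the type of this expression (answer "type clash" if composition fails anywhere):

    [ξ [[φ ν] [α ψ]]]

e

[φ ν]: functor φ : (e → (t → (t → e))), argument ν : e; result (t → (t → e)).
[α ψ]: functor α : (t → t), argument ψ : t; result t.
[[φ ν] [α ψ]]: functor [φ ν] : (t → (t → e)), argument [α ψ] : t; result (t → e).
[ξ [[φ ν] [α ψ]]]: functor [[φ ν] [α ψ]] : (t → e), argument ξ : t; result e.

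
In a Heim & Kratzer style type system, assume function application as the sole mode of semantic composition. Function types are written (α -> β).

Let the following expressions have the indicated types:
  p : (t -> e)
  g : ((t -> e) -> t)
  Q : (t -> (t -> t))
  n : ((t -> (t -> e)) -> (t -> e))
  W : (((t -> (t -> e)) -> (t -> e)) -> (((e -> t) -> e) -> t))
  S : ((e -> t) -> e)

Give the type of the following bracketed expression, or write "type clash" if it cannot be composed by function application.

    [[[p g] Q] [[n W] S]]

[p g]: g is ((t -> e) -> t), p is (t -> e); result t.
[[p g] Q]: Q is (t -> (t -> t)), [p g] is t; result (t -> t).
[n W]: W is (((t -> (t -> e)) -> (t -> e)) -> (((e -> t) -> e) -> t)), n is ((t -> (t -> e)) -> (t -> e)); result (((e -> t) -> e) -> t).
[[n W] S]: [n W] is (((e -> t) -> e) -> t), S is ((e -> t) -> e); result t.
[[[p g] Q] [[n W] S]]: [[p g] Q] is (t -> t), [[n W] S] is t; result t.

t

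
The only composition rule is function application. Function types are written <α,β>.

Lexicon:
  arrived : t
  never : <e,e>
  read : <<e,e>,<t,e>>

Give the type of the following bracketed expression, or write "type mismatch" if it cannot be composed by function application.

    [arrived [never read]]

[never read]: functor read : <<e,e>,<t,e>>, argument never : <e,e>; result <t,e>.
[arrived [never read]]: functor [never read] : <t,e>, argument arrived : t; result e.

e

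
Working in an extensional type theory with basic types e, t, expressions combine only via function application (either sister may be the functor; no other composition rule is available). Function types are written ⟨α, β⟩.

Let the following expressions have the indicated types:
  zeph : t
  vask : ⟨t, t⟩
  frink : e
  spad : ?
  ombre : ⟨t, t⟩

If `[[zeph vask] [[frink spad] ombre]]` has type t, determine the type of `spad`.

At [[zeph vask] [[frink spad] ombre]] (required: t): [zeph vask] is t, which is not a function with range t; hence [[frink spad] ombre] is the functor — type ⟨t, t⟩.
At [[frink spad] ombre] (required: ⟨t, t⟩): ombre is ⟨t, t⟩, which is not a function with range ⟨t, t⟩; hence [frink spad] is the functor — type ⟨⟨t, t⟩, ⟨t, t⟩⟩.
At [frink spad] (required: ⟨⟨t, t⟩, ⟨t, t⟩⟩): frink is e, which is not a function with range ⟨⟨t, t⟩, ⟨t, t⟩⟩; hence spad is the functor — type ⟨e, ⟨⟨t, t⟩, ⟨t, t⟩⟩⟩.

⟨e, ⟨⟨t, t⟩, ⟨t, t⟩⟩⟩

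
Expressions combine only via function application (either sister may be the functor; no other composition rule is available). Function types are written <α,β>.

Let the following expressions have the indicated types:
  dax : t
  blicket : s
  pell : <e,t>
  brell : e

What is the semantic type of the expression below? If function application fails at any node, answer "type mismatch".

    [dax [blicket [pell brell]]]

type mismatch

[pell brell] — pell of type <e,t> combines with brell of type e: type t.
[blicket [pell brell]]: s and t cannot combine by function application — type clash.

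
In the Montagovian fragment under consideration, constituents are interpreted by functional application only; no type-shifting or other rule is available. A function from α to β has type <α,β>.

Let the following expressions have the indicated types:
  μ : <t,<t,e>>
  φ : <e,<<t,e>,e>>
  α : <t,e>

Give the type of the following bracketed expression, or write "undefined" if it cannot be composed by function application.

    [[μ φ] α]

undefined

[μ φ]: <t,<t,e>> and <e,<<t,e>,e>> cannot combine by function application — type clash.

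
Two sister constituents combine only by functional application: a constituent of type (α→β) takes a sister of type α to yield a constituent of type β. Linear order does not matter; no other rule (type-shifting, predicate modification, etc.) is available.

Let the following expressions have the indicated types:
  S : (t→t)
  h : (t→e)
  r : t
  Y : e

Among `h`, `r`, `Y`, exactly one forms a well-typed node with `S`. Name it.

r

h : (t→e) — does not combine with S.
r — combines: S : (t→t) takes r : t as argument, giving t.
Y : e — does not combine with S.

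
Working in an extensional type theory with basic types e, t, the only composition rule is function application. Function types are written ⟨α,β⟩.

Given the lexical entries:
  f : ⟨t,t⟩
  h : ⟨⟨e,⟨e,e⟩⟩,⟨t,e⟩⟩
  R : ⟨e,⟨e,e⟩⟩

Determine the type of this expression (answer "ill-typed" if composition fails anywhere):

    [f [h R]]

ill-typed

[h R]: functor h : ⟨⟨e,⟨e,e⟩⟩,⟨t,e⟩⟩, argument R : ⟨e,⟨e,e⟩⟩; result ⟨t,e⟩.
[f [h R]]: ⟨t,t⟩ and ⟨t,e⟩ cannot combine by function application — type clash.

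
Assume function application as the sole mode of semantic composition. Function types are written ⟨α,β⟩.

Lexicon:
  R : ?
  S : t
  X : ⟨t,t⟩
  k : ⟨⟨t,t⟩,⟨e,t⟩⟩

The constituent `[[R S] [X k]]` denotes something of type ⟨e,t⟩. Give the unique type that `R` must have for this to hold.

For [[R S] [X k]] to have type ⟨e,t⟩ with [X k] of type ⟨e,t⟩, [R S] must be the function: [R S] : ⟨⟨e,t⟩,⟨e,t⟩⟩.
For [R S] to have type ⟨⟨e,t⟩,⟨e,t⟩⟩ with S of type t, R must be the function: R : ⟨t,⟨⟨e,t⟩,⟨e,t⟩⟩⟩.

⟨t,⟨⟨e,t⟩,⟨e,t⟩⟩⟩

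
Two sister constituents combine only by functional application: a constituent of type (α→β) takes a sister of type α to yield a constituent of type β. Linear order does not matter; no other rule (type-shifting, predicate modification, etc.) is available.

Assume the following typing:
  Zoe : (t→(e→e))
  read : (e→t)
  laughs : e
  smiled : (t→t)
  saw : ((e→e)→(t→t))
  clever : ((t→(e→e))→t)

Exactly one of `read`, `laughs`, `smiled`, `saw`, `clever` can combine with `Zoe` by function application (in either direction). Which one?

clever

read : (e→t) — no; Zoe wants t, and read wants e.
laughs : e — no; Zoe wants t, and laughs wants nothing (atomic).
smiled : (t→t) — no; Zoe wants t, and smiled wants t.
saw : ((e→e)→(t→t)) — no; Zoe wants t, and saw wants (e→e).
clever — combines: clever : ((t→(e→e))→t) takes Zoe : (t→(e→e)) as argument, giving t.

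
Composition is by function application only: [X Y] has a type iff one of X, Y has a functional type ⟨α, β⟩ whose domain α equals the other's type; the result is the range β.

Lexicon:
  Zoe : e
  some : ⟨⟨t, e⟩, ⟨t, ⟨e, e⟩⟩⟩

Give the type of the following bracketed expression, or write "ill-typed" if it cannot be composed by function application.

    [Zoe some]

At [Zoe some]: neither e nor ⟨⟨t, e⟩, ⟨t, ⟨e, e⟩⟩⟩ can take the other as argument; the node is ill-typed.

ill-typed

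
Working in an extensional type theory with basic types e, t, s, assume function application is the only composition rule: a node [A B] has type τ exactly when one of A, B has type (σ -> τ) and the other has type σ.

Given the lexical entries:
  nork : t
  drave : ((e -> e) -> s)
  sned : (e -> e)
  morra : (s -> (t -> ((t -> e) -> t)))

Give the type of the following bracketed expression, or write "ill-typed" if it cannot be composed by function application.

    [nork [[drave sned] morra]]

At [drave sned], drave : ((e -> e) -> s) takes sned : (e -> e), giving s.
At [[drave sned] morra], morra : (s -> (t -> ((t -> e) -> t))) takes [drave sned] : s, giving (t -> ((t -> e) -> t)).
At [nork [[drave sned] morra]], [[drave sned] morra] : (t -> ((t -> e) -> t)) takes nork : t, giving ((t -> e) -> t).

((t -> e) -> t)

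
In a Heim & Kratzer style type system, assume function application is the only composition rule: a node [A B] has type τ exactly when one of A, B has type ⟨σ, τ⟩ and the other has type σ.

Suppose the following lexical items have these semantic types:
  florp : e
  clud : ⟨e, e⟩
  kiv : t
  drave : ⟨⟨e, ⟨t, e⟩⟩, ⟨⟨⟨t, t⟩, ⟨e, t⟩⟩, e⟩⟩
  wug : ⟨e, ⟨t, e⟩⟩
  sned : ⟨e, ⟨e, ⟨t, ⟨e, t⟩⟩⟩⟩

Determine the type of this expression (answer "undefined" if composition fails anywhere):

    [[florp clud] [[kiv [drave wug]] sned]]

[florp clud]: clud is ⟨e, e⟩, florp is e; result e.
[drave wug]: drave is ⟨⟨e, ⟨t, e⟩⟩, ⟨⟨⟨t, t⟩, ⟨e, t⟩⟩, e⟩⟩, wug is ⟨e, ⟨t, e⟩⟩; result ⟨⟨⟨t, t⟩, ⟨e, t⟩⟩, e⟩.
At [kiv [drave wug]]: neither t nor ⟨⟨⟨t, t⟩, ⟨e, t⟩⟩, e⟩ can take the other as argument; the node is ill-typed.

undefined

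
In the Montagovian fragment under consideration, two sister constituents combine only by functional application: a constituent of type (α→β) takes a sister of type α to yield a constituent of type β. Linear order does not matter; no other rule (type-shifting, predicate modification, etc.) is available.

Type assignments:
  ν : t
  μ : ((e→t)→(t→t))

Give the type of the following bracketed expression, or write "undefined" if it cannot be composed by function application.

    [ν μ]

undefined

[ν μ]: t and ((e→t)→(t→t)) cannot combine by function application — type clash.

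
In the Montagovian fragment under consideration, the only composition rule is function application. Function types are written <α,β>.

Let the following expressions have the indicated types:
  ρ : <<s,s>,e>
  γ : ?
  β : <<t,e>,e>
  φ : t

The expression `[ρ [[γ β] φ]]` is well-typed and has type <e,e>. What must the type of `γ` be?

[ρ [[γ β] φ]] must have type <e,e>. The sister ρ has type <<s,s>,e>; that is not a function onto <e,e>, so [[γ β] φ] must be the functor, of type <<<s,s>,e>,<e,e>>.
[[γ β] φ] must have type <<<s,s>,e>,<e,e>>. The sister φ has type t; that is not a function onto <<<s,s>,e>,<e,e>>, so [γ β] must be the functor, of type <t,<<<s,s>,e>,<e,e>>>.
[γ β] must have type <t,<<<s,s>,e>,<e,e>>>. The sister β has type <<t,e>,e>; that is not a function onto <t,<<<s,s>,e>,<e,e>>>, so γ must be the functor, of type <<<t,e>,e>,<t,<<<s,s>,e>,<e,e>>>>.

<<<t,e>,e>,<t,<<<s,s>,e>,<e,e>>>>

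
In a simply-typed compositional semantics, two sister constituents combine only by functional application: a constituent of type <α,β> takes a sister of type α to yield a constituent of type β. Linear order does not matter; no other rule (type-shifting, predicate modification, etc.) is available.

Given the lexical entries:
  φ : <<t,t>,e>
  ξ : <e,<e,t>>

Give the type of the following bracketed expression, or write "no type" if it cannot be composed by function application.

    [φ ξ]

no type

At [φ ξ]: neither <<t,t>,e> nor <e,<e,t>> can take the other as argument; the node is ill-typed.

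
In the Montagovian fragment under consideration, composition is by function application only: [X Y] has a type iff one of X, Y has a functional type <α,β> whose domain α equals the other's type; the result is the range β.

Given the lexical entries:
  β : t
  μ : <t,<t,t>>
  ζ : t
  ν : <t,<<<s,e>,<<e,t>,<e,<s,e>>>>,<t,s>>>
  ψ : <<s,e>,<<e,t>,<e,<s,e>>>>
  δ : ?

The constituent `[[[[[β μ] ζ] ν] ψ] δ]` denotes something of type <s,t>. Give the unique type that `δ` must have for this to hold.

<<t,s>,<s,t>>

At [[[[[β μ] ζ] ν] ψ] δ] (required: <s,t>): [[[[β μ] ζ] ν] ψ] is <t,s>, which is not a function with range <s,t>; hence δ is the functor — type <<t,s>,<s,t>>.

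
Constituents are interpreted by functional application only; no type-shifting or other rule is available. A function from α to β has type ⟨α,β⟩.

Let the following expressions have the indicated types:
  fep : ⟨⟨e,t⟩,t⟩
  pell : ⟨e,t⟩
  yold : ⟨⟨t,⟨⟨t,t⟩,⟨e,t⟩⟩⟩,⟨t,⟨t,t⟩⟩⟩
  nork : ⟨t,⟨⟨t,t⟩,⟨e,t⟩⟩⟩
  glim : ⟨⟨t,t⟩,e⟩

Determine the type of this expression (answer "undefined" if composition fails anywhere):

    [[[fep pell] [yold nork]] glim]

[fep pell]: ⟨⟨e,t⟩,t⟩ applied to ⟨e,t⟩ yields t.
[yold nork]: ⟨⟨t,⟨⟨t,t⟩,⟨e,t⟩⟩⟩,⟨t,⟨t,t⟩⟩⟩ applied to ⟨t,⟨⟨t,t⟩,⟨e,t⟩⟩⟩ yields ⟨t,⟨t,t⟩⟩.
[[fep pell] [yold nork]]: ⟨t,⟨t,t⟩⟩ applied to t yields ⟨t,t⟩.
[[[fep pell] [yold nork]] glim]: ⟨⟨t,t⟩,e⟩ applied to ⟨t,t⟩ yields e.

e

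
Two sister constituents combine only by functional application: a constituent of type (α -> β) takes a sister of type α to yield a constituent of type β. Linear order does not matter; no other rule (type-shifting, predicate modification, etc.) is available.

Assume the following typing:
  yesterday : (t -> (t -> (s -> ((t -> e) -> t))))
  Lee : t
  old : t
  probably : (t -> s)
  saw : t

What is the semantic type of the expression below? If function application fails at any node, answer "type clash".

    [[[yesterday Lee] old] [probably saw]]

((t -> e) -> t)

[yesterday Lee]: functor yesterday : (t -> (t -> (s -> ((t -> e) -> t)))), argument Lee : t; result (t -> (s -> ((t -> e) -> t))).
[[yesterday Lee] old]: functor [yesterday Lee] : (t -> (s -> ((t -> e) -> t))), argument old : t; result (s -> ((t -> e) -> t)).
[probably saw]: functor probably : (t -> s), argument saw : t; result s.
[[[yesterday Lee] old] [probably saw]]: functor [[yesterday Lee] old] : (s -> ((t -> e) -> t)), argument [probably saw] : s; result ((t -> e) -> t).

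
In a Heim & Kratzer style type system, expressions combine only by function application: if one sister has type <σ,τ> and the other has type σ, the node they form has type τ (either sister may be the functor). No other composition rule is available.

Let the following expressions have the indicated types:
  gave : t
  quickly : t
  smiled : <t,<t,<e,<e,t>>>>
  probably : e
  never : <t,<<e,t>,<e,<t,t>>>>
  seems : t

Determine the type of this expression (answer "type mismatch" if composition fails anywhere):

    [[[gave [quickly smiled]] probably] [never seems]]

[quickly smiled]: smiled is <t,<t,<e,<e,t>>>>, quickly is t; result <t,<e,<e,t>>>.
[gave [quickly smiled]]: [quickly smiled] is <t,<e,<e,t>>>, gave is t; result <e,<e,t>>.
[[gave [quickly smiled]] probably]: [gave [quickly smiled]] is <e,<e,t>>, probably is e; result <e,t>.
[never seems]: never is <t,<<e,t>,<e,<t,t>>>>, seems is t; result <<e,t>,<e,<t,t>>>.
[[[gave [quickly smiled]] probably] [never seems]]: [never seems] is <<e,t>,<e,<t,t>>>, [[gave [quickly smiled]] probably] is <e,t>; result <e,<t,t>>.

<e,<t,t>>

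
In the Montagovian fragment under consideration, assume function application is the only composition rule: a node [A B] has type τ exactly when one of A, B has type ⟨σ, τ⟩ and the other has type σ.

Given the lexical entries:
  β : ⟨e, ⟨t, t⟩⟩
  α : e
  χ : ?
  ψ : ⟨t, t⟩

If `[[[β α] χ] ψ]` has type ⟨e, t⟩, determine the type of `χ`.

[[[β α] χ] ψ] must have type ⟨e, t⟩. The sister ψ has type ⟨t, t⟩; that is not a function onto ⟨e, t⟩, so [[β α] χ] must be the functor, of type ⟨⟨t, t⟩, ⟨e, t⟩⟩.
[[β α] χ] must have type ⟨⟨t, t⟩, ⟨e, t⟩⟩. The sister [β α] has type ⟨t, t⟩; that is not a function onto ⟨⟨t, t⟩, ⟨e, t⟩⟩, so χ must be the functor, of type ⟨⟨t, t⟩, ⟨⟨t, t⟩, ⟨e, t⟩⟩⟩.

⟨⟨t, t⟩, ⟨⟨t, t⟩, ⟨e, t⟩⟩⟩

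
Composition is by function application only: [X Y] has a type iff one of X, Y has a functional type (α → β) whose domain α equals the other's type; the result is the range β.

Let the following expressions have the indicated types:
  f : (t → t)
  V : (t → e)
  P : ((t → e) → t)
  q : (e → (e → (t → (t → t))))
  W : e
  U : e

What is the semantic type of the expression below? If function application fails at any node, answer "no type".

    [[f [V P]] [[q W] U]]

At [V P], P : ((t → e) → t) takes V : (t → e), giving t.
At [f [V P]], f : (t → t) takes [V P] : t, giving t.
At [q W], q : (e → (e → (t → (t → t)))) takes W : e, giving (e → (t → (t → t))).
At [[q W] U], [q W] : (e → (t → (t → t))) takes U : e, giving (t → (t → t)).
At [[f [V P]] [[q W] U]], [[q W] U] : (t → (t → t)) takes [f [V P]] : t, giving (t → t).

(t → t)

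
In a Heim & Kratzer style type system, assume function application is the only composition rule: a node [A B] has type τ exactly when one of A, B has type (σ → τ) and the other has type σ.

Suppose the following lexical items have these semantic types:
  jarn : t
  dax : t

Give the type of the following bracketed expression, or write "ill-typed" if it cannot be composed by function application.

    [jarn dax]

ill-typed

At [jarn dax]: neither t nor t can take the other as argument; the node is ill-typed.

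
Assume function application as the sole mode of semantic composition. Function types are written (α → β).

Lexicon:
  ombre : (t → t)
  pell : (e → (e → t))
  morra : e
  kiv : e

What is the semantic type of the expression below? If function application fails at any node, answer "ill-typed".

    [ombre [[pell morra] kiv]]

At [pell morra], pell : (e → (e → t)) takes morra : e, giving (e → t).
At [[pell morra] kiv], [pell morra] : (e → t) takes kiv : e, giving t.
At [ombre [[pell morra] kiv]], ombre : (t → t) takes [[pell morra] kiv] : t, giving t.

t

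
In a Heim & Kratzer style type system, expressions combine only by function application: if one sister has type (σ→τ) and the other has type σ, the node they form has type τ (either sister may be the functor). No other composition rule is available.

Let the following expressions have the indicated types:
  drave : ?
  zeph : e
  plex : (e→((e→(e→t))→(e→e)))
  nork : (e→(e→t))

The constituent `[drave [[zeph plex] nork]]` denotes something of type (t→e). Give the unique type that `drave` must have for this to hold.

((e→e)→(t→e))

For [drave [[zeph plex] nork]] to have type (t→e) with [[zeph plex] nork] of type (e→e), drave must be the function: drave : ((e→e)→(t→e)).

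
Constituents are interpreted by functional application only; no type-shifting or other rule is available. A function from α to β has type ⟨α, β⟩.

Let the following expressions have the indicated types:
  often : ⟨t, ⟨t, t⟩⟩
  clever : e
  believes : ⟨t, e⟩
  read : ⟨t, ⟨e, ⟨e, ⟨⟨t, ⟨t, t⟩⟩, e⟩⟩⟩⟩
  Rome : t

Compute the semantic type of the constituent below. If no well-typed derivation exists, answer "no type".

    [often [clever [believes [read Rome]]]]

no type

[read Rome] — read of type ⟨t, ⟨e, ⟨e, ⟨⟨t, ⟨t, t⟩⟩, e⟩⟩⟩⟩ combines with Rome of type t: type ⟨e, ⟨e, ⟨⟨t, ⟨t, t⟩⟩, e⟩⟩⟩.
[believes [read Rome]]: ⟨t, e⟩ with ⟨e, ⟨e, ⟨⟨t, ⟨t, t⟩⟩, e⟩⟩⟩ — neither is a function whose domain matches the other; composition fails here.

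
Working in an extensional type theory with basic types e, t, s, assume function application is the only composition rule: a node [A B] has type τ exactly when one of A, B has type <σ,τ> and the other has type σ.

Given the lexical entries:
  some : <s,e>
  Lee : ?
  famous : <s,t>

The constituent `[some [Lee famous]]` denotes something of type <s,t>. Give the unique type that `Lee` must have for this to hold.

[some [Lee famous]] is required to be <s,t>. some : <s,e> cannot yield <s,t> as functor, so [Lee famous] : <<s,e>,<s,t>>.
[Lee famous] is required to be <<s,e>,<s,t>>. famous : <s,t> cannot yield <<s,e>,<s,t>> as functor, so Lee : <<s,t>,<<s,e>,<s,t>>>.

<<s,t>,<<s,e>,<s,t>>>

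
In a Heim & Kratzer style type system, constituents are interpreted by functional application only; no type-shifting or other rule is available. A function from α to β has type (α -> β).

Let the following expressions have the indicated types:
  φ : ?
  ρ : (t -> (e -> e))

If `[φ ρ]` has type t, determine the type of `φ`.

((t -> (e -> e)) -> t)

For [φ ρ] to have type t with ρ of type (t -> (e -> e)), φ must be the function: φ : ((t -> (e -> e)) -> t).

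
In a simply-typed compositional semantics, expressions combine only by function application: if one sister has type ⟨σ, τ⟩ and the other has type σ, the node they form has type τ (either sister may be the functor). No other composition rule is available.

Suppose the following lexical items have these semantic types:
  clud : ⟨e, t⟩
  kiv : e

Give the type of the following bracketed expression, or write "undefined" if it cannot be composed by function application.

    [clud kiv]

t

[clud kiv] — clud of type ⟨e, t⟩ combines with kiv of type e: type t.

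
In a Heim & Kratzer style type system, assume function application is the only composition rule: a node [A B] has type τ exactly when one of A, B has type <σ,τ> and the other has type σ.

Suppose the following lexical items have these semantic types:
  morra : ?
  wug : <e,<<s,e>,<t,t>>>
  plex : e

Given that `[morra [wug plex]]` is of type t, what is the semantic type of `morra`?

For [morra [wug plex]] to have type t with [wug plex] of type <<s,e>,<t,t>>, morra must be the function: morra : <<<s,e>,<t,t>>,t>.

<<<s,e>,<t,t>>,t>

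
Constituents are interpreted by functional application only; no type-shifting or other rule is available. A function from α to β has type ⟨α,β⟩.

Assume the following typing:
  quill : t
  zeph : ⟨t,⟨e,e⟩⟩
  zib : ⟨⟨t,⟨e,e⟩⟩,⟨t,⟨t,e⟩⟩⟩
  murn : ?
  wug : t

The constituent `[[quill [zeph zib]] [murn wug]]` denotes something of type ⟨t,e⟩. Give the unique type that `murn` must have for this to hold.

⟨t,⟨⟨t,e⟩,⟨t,e⟩⟩⟩

For [[quill [zeph zib]] [murn wug]] to have type ⟨t,e⟩ with [quill [zeph zib]] of type ⟨t,e⟩, [murn wug] must be the function: [murn wug] : ⟨⟨t,e⟩,⟨t,e⟩⟩.
For [murn wug] to have type ⟨⟨t,e⟩,⟨t,e⟩⟩ with wug of type t, murn must be the function: murn : ⟨t,⟨⟨t,e⟩,⟨t,e⟩⟩⟩.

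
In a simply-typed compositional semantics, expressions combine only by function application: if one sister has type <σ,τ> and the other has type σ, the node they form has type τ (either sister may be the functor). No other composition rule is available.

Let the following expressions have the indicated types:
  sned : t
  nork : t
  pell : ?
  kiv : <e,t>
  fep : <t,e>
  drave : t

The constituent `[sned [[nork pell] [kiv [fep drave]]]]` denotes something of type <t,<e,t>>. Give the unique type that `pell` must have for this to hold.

<t,<t,<t,<t,<e,t>>>>>

[sned [[nork pell] [kiv [fep drave]]]] is required to be <t,<e,t>>. sned : t cannot yield <t,<e,t>> as functor, so [[nork pell] [kiv [fep drave]]] : <t,<t,<e,t>>>.
[[nork pell] [kiv [fep drave]]] is required to be <t,<t,<e,t>>>. [kiv [fep drave]] : t cannot yield <t,<t,<e,t>>> as functor, so [nork pell] : <t,<t,<t,<e,t>>>>.
[nork pell] is required to be <t,<t,<t,<e,t>>>>. nork : t cannot yield <t,<t,<t,<e,t>>>> as functor, so pell : <t,<t,<t,<t,<e,t>>>>>.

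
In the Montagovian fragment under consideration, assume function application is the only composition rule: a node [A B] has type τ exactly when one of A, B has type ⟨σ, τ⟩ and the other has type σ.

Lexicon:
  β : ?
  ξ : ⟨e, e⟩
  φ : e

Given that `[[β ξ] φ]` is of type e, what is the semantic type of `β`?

⟨⟨e, e⟩, ⟨e, e⟩⟩

At [[β ξ] φ] (required: e): φ is e, which is not a function with range e; hence [β ξ] is the functor — type ⟨e, e⟩.
At [β ξ] (required: ⟨e, e⟩): ξ is ⟨e, e⟩, which is not a function with range ⟨e, e⟩; hence β is the functor — type ⟨⟨e, e⟩, ⟨e, e⟩⟩.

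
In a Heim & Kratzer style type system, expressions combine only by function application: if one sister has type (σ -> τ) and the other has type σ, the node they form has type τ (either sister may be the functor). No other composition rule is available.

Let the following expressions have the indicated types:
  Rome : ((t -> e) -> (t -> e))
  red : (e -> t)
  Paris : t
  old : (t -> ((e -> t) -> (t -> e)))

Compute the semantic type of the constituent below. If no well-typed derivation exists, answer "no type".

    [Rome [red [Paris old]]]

(t -> e)

[Paris old]: functor old : (t -> ((e -> t) -> (t -> e))), argument Paris : t; result ((e -> t) -> (t -> e)).
[red [Paris old]]: functor [Paris old] : ((e -> t) -> (t -> e)), argument red : (e -> t); result (t -> e).
[Rome [red [Paris old]]]: functor Rome : ((t -> e) -> (t -> e)), argument [red [Paris old]] : (t -> e); result (t -> e).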